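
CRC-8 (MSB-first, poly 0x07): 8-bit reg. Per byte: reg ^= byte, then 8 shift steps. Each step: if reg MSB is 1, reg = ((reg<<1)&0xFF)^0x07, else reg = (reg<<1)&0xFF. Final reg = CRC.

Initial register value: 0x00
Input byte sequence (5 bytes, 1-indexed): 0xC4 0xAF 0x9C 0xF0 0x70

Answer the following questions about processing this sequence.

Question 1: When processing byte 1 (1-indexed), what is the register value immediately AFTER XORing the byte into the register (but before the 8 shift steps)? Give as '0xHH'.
Register before byte 1: 0x00
Byte 1: 0xC4
0x00 XOR 0xC4 = 0xC4

Answer: 0xC4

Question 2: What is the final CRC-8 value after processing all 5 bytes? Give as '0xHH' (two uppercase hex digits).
After byte 1 (0xC4): reg=0x52
After byte 2 (0xAF): reg=0xFD
After byte 3 (0x9C): reg=0x20
After byte 4 (0xF0): reg=0x3E
After byte 5 (0x70): reg=0xED

Answer: 0xED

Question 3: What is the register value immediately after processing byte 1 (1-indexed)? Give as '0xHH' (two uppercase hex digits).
Answer: 0x52

Derivation:
After byte 1 (0xC4): reg=0x52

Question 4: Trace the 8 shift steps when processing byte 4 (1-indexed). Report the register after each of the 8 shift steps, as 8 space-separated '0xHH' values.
After byte 1 (0xC4): reg=0x52
After byte 2 (0xAF): reg=0xFD
After byte 3 (0x9C): reg=0x20
Register before byte 4: 0x20
After XOR with byte 0xF0: 0xD0

Answer: 0xA7 0x49 0x92 0x23 0x46 0x8C 0x1F 0x3E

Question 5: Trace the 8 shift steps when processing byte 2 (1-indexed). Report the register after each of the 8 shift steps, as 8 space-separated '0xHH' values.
Answer: 0xFD 0xFD 0xFD 0xFD 0xFD 0xFD 0xFD 0xFD

Derivation:
After byte 1 (0xC4): reg=0x52
Register before byte 2: 0x52
After XOR with byte 0xAF: 0xFD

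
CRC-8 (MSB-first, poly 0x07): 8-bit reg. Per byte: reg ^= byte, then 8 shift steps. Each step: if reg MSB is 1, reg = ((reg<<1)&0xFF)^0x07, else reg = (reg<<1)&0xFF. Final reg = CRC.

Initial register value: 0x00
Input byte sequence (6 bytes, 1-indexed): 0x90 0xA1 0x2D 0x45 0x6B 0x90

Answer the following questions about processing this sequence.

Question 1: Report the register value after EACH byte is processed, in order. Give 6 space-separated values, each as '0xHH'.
0xF9 0x8F 0x67 0xEE 0x92 0x0E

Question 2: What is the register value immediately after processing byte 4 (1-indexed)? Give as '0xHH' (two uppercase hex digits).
Answer: 0xEE

Derivation:
After byte 1 (0x90): reg=0xF9
After byte 2 (0xA1): reg=0x8F
After byte 3 (0x2D): reg=0x67
After byte 4 (0x45): reg=0xEE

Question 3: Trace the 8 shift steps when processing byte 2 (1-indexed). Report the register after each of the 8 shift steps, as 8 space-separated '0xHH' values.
After byte 1 (0x90): reg=0xF9
Register before byte 2: 0xF9
After XOR with byte 0xA1: 0x58

Answer: 0xB0 0x67 0xCE 0x9B 0x31 0x62 0xC4 0x8F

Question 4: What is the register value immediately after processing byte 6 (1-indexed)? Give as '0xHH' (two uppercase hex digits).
Answer: 0x0E

Derivation:
After byte 1 (0x90): reg=0xF9
After byte 2 (0xA1): reg=0x8F
After byte 3 (0x2D): reg=0x67
After byte 4 (0x45): reg=0xEE
After byte 5 (0x6B): reg=0x92
After byte 6 (0x90): reg=0x0E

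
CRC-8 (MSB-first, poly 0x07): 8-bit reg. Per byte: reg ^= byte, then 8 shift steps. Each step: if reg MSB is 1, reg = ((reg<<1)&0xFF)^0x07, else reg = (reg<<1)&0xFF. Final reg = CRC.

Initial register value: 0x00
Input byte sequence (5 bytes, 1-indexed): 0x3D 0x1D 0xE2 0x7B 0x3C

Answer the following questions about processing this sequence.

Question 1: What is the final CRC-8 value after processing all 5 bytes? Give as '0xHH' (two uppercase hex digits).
After byte 1 (0x3D): reg=0xB3
After byte 2 (0x1D): reg=0x43
After byte 3 (0xE2): reg=0x6E
After byte 4 (0x7B): reg=0x6B
After byte 5 (0x3C): reg=0xA2

Answer: 0xA2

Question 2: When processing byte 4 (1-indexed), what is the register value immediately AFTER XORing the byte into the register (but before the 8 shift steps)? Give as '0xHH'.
Register before byte 4: 0x6E
Byte 4: 0x7B
0x6E XOR 0x7B = 0x15

Answer: 0x15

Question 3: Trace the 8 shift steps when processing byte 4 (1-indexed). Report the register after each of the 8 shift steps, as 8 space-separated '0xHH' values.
After byte 1 (0x3D): reg=0xB3
After byte 2 (0x1D): reg=0x43
After byte 3 (0xE2): reg=0x6E
Register before byte 4: 0x6E
After XOR with byte 0x7B: 0x15

Answer: 0x2A 0x54 0xA8 0x57 0xAE 0x5B 0xB6 0x6B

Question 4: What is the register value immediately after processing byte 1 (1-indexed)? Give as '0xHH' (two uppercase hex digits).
Answer: 0xB3

Derivation:
After byte 1 (0x3D): reg=0xB3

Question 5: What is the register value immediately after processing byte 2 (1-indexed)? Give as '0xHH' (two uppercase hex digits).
Answer: 0x43

Derivation:
After byte 1 (0x3D): reg=0xB3
After byte 2 (0x1D): reg=0x43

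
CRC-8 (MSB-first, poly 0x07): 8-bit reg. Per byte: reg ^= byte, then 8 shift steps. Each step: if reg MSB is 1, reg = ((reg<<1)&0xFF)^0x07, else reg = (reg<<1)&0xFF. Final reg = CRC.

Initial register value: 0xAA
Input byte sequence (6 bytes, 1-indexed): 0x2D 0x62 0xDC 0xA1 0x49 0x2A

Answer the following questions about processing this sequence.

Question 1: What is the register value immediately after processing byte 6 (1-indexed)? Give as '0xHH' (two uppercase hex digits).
After byte 1 (0x2D): reg=0x9C
After byte 2 (0x62): reg=0xF4
After byte 3 (0xDC): reg=0xD8
After byte 4 (0xA1): reg=0x68
After byte 5 (0x49): reg=0xE7
After byte 6 (0x2A): reg=0x6D

Answer: 0x6D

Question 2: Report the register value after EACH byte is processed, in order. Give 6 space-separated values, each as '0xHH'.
0x9C 0xF4 0xD8 0x68 0xE7 0x6D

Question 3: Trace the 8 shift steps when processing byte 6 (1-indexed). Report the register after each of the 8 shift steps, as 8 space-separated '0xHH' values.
After byte 1 (0x2D): reg=0x9C
After byte 2 (0x62): reg=0xF4
After byte 3 (0xDC): reg=0xD8
After byte 4 (0xA1): reg=0x68
After byte 5 (0x49): reg=0xE7
Register before byte 6: 0xE7
After XOR with byte 0x2A: 0xCD

Answer: 0x9D 0x3D 0x7A 0xF4 0xEF 0xD9 0xB5 0x6D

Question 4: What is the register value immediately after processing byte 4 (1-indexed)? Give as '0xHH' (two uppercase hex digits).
After byte 1 (0x2D): reg=0x9C
After byte 2 (0x62): reg=0xF4
After byte 3 (0xDC): reg=0xD8
After byte 4 (0xA1): reg=0x68

Answer: 0x68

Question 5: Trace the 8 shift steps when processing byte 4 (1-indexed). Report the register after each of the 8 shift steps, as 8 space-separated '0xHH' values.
Answer: 0xF2 0xE3 0xC1 0x85 0x0D 0x1A 0x34 0x68

Derivation:
After byte 1 (0x2D): reg=0x9C
After byte 2 (0x62): reg=0xF4
After byte 3 (0xDC): reg=0xD8
Register before byte 4: 0xD8
After XOR with byte 0xA1: 0x79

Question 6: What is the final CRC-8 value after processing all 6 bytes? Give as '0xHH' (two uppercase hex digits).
Answer: 0x6D

Derivation:
After byte 1 (0x2D): reg=0x9C
After byte 2 (0x62): reg=0xF4
After byte 3 (0xDC): reg=0xD8
After byte 4 (0xA1): reg=0x68
After byte 5 (0x49): reg=0xE7
After byte 6 (0x2A): reg=0x6D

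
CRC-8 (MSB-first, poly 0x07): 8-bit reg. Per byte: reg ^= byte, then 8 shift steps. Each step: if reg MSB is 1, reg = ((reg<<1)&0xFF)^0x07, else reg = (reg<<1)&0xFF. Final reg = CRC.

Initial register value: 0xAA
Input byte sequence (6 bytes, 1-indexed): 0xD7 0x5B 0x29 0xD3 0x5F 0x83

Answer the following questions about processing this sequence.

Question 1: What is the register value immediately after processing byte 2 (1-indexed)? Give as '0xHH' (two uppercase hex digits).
Answer: 0xCD

Derivation:
After byte 1 (0xD7): reg=0x74
After byte 2 (0x5B): reg=0xCD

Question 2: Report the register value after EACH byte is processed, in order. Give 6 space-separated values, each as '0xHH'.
0x74 0xCD 0xB2 0x20 0x7A 0xE1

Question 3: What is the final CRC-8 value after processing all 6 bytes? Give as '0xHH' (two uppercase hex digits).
After byte 1 (0xD7): reg=0x74
After byte 2 (0x5B): reg=0xCD
After byte 3 (0x29): reg=0xB2
After byte 4 (0xD3): reg=0x20
After byte 5 (0x5F): reg=0x7A
After byte 6 (0x83): reg=0xE1

Answer: 0xE1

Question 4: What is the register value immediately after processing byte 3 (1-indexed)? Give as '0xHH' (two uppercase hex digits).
After byte 1 (0xD7): reg=0x74
After byte 2 (0x5B): reg=0xCD
After byte 3 (0x29): reg=0xB2

Answer: 0xB2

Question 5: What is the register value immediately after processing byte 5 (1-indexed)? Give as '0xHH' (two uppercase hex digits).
Answer: 0x7A

Derivation:
After byte 1 (0xD7): reg=0x74
After byte 2 (0x5B): reg=0xCD
After byte 3 (0x29): reg=0xB2
After byte 4 (0xD3): reg=0x20
After byte 5 (0x5F): reg=0x7A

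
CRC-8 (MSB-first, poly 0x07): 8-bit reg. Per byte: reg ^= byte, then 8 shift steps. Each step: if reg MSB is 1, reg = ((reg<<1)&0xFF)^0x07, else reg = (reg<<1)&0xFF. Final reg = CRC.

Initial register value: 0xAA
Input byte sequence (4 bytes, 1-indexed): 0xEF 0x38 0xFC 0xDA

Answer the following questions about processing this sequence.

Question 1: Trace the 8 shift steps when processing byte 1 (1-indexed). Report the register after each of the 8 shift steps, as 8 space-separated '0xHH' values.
Answer: 0x8A 0x13 0x26 0x4C 0x98 0x37 0x6E 0xDC

Derivation:
Register before byte 1: 0xAA
After XOR with byte 0xEF: 0x45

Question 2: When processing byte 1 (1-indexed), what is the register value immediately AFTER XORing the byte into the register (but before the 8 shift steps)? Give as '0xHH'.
Register before byte 1: 0xAA
Byte 1: 0xEF
0xAA XOR 0xEF = 0x45

Answer: 0x45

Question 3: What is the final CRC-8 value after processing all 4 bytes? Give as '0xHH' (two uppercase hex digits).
After byte 1 (0xEF): reg=0xDC
After byte 2 (0x38): reg=0xB2
After byte 3 (0xFC): reg=0xED
After byte 4 (0xDA): reg=0x85

Answer: 0x85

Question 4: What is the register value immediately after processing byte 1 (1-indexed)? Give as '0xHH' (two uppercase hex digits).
After byte 1 (0xEF): reg=0xDC

Answer: 0xDC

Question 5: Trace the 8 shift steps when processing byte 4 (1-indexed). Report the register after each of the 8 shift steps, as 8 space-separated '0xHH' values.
After byte 1 (0xEF): reg=0xDC
After byte 2 (0x38): reg=0xB2
After byte 3 (0xFC): reg=0xED
Register before byte 4: 0xED
After XOR with byte 0xDA: 0x37

Answer: 0x6E 0xDC 0xBF 0x79 0xF2 0xE3 0xC1 0x85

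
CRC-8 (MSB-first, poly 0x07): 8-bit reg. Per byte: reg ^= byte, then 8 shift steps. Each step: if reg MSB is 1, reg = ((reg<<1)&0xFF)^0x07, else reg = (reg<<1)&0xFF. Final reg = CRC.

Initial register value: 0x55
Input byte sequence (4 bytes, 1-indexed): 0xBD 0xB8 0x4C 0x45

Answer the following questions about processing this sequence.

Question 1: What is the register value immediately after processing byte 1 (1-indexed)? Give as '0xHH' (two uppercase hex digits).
After byte 1 (0xBD): reg=0x96

Answer: 0x96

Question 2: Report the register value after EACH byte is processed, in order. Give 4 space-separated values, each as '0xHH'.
0x96 0xCA 0x9B 0x14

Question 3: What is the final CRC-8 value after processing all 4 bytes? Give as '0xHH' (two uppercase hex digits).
Answer: 0x14

Derivation:
After byte 1 (0xBD): reg=0x96
After byte 2 (0xB8): reg=0xCA
After byte 3 (0x4C): reg=0x9B
After byte 4 (0x45): reg=0x14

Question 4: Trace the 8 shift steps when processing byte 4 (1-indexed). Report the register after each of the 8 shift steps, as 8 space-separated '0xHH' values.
Answer: 0xBB 0x71 0xE2 0xC3 0x81 0x05 0x0A 0x14

Derivation:
After byte 1 (0xBD): reg=0x96
After byte 2 (0xB8): reg=0xCA
After byte 3 (0x4C): reg=0x9B
Register before byte 4: 0x9B
After XOR with byte 0x45: 0xDE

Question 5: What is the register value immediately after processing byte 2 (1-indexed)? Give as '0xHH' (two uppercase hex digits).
After byte 1 (0xBD): reg=0x96
After byte 2 (0xB8): reg=0xCA

Answer: 0xCA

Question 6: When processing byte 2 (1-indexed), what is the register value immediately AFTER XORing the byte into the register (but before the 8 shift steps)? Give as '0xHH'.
Register before byte 2: 0x96
Byte 2: 0xB8
0x96 XOR 0xB8 = 0x2E

Answer: 0x2E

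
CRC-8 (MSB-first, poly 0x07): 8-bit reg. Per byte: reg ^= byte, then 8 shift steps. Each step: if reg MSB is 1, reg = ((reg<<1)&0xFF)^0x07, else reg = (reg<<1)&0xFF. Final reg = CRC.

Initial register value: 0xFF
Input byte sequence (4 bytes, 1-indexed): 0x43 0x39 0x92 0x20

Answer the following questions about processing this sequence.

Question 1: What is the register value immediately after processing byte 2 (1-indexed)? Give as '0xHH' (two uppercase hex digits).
After byte 1 (0x43): reg=0x3D
After byte 2 (0x39): reg=0x1C

Answer: 0x1C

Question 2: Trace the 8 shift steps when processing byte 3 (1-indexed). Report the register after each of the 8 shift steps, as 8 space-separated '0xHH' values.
After byte 1 (0x43): reg=0x3D
After byte 2 (0x39): reg=0x1C
Register before byte 3: 0x1C
After XOR with byte 0x92: 0x8E

Answer: 0x1B 0x36 0x6C 0xD8 0xB7 0x69 0xD2 0xA3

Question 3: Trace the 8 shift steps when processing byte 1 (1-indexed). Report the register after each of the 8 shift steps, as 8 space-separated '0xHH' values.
Answer: 0x7F 0xFE 0xFB 0xF1 0xE5 0xCD 0x9D 0x3D

Derivation:
Register before byte 1: 0xFF
After XOR with byte 0x43: 0xBC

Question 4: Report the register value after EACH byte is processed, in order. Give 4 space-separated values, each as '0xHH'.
0x3D 0x1C 0xA3 0x80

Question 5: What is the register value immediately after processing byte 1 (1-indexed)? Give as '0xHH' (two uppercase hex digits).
After byte 1 (0x43): reg=0x3D

Answer: 0x3D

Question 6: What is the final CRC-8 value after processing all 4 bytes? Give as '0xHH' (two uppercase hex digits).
Answer: 0x80

Derivation:
After byte 1 (0x43): reg=0x3D
After byte 2 (0x39): reg=0x1C
After byte 3 (0x92): reg=0xA3
After byte 4 (0x20): reg=0x80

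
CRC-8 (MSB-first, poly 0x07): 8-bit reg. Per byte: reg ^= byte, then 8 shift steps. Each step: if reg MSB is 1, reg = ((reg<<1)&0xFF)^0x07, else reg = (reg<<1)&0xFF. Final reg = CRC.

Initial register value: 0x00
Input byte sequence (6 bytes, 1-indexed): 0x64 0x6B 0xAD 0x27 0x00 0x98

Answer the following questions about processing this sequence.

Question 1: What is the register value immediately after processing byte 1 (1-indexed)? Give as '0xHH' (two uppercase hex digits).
After byte 1 (0x64): reg=0x3B

Answer: 0x3B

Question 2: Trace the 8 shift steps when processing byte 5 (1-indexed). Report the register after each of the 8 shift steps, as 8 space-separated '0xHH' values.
After byte 1 (0x64): reg=0x3B
After byte 2 (0x6B): reg=0xB7
After byte 3 (0xAD): reg=0x46
After byte 4 (0x27): reg=0x20
Register before byte 5: 0x20
After XOR with byte 0x00: 0x20

Answer: 0x40 0x80 0x07 0x0E 0x1C 0x38 0x70 0xE0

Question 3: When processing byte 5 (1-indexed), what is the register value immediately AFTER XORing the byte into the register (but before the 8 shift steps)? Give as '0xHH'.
Register before byte 5: 0x20
Byte 5: 0x00
0x20 XOR 0x00 = 0x20

Answer: 0x20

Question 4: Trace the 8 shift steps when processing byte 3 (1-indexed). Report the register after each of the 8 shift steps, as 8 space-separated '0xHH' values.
After byte 1 (0x64): reg=0x3B
After byte 2 (0x6B): reg=0xB7
Register before byte 3: 0xB7
After XOR with byte 0xAD: 0x1A

Answer: 0x34 0x68 0xD0 0xA7 0x49 0x92 0x23 0x46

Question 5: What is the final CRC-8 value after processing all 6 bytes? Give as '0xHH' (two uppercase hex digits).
Answer: 0x6F

Derivation:
After byte 1 (0x64): reg=0x3B
After byte 2 (0x6B): reg=0xB7
After byte 3 (0xAD): reg=0x46
After byte 4 (0x27): reg=0x20
After byte 5 (0x00): reg=0xE0
After byte 6 (0x98): reg=0x6F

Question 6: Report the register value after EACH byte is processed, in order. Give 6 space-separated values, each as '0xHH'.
0x3B 0xB7 0x46 0x20 0xE0 0x6F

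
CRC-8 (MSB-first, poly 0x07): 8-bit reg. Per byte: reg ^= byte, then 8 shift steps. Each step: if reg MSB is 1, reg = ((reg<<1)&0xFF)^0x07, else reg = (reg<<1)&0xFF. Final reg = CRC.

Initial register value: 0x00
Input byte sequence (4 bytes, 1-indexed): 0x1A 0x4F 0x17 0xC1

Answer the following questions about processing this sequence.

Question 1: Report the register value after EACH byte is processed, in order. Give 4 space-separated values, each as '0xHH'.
0x46 0x3F 0xD8 0x4F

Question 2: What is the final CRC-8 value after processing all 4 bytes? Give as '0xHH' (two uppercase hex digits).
After byte 1 (0x1A): reg=0x46
After byte 2 (0x4F): reg=0x3F
After byte 3 (0x17): reg=0xD8
After byte 4 (0xC1): reg=0x4F

Answer: 0x4F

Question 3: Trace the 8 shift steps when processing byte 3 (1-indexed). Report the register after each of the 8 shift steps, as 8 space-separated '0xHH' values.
After byte 1 (0x1A): reg=0x46
After byte 2 (0x4F): reg=0x3F
Register before byte 3: 0x3F
After XOR with byte 0x17: 0x28

Answer: 0x50 0xA0 0x47 0x8E 0x1B 0x36 0x6C 0xD8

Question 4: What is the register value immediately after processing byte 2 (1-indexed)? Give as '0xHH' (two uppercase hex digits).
After byte 1 (0x1A): reg=0x46
After byte 2 (0x4F): reg=0x3F

Answer: 0x3F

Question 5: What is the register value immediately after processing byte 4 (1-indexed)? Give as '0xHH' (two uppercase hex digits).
Answer: 0x4F

Derivation:
After byte 1 (0x1A): reg=0x46
After byte 2 (0x4F): reg=0x3F
After byte 3 (0x17): reg=0xD8
After byte 4 (0xC1): reg=0x4F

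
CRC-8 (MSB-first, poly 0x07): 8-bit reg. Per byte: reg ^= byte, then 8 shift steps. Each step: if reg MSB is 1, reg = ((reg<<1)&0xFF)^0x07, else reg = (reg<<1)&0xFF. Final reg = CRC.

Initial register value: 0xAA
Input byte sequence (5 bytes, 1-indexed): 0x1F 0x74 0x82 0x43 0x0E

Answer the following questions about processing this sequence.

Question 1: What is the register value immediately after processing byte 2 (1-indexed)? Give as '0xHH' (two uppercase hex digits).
Answer: 0x45

Derivation:
After byte 1 (0x1F): reg=0x02
After byte 2 (0x74): reg=0x45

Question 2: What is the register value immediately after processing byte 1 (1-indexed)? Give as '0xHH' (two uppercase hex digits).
After byte 1 (0x1F): reg=0x02

Answer: 0x02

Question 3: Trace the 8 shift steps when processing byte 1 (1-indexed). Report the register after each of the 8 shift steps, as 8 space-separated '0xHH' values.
Register before byte 1: 0xAA
After XOR with byte 0x1F: 0xB5

Answer: 0x6D 0xDA 0xB3 0x61 0xC2 0x83 0x01 0x02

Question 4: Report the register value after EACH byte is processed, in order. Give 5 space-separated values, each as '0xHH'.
0x02 0x45 0x5B 0x48 0xD5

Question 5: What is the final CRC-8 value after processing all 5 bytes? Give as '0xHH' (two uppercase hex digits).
After byte 1 (0x1F): reg=0x02
After byte 2 (0x74): reg=0x45
After byte 3 (0x82): reg=0x5B
After byte 4 (0x43): reg=0x48
After byte 5 (0x0E): reg=0xD5

Answer: 0xD5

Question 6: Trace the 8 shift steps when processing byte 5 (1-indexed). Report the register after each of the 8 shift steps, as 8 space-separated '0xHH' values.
Answer: 0x8C 0x1F 0x3E 0x7C 0xF8 0xF7 0xE9 0xD5

Derivation:
After byte 1 (0x1F): reg=0x02
After byte 2 (0x74): reg=0x45
After byte 3 (0x82): reg=0x5B
After byte 4 (0x43): reg=0x48
Register before byte 5: 0x48
After XOR with byte 0x0E: 0x46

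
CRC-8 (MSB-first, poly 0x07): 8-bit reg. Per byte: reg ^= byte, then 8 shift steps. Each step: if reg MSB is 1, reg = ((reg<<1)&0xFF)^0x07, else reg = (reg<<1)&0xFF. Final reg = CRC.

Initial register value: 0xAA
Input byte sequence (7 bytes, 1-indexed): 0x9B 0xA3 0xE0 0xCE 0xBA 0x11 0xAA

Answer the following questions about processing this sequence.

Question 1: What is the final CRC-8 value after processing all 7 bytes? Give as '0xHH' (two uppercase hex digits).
After byte 1 (0x9B): reg=0x97
After byte 2 (0xA3): reg=0x8C
After byte 3 (0xE0): reg=0x03
After byte 4 (0xCE): reg=0x6D
After byte 5 (0xBA): reg=0x2B
After byte 6 (0x11): reg=0xA6
After byte 7 (0xAA): reg=0x24

Answer: 0x24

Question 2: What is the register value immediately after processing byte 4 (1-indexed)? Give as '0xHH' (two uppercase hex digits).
Answer: 0x6D

Derivation:
After byte 1 (0x9B): reg=0x97
After byte 2 (0xA3): reg=0x8C
After byte 3 (0xE0): reg=0x03
After byte 4 (0xCE): reg=0x6D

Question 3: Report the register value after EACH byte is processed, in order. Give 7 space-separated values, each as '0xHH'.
0x97 0x8C 0x03 0x6D 0x2B 0xA6 0x24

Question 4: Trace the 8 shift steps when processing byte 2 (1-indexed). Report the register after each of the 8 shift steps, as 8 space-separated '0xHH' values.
Answer: 0x68 0xD0 0xA7 0x49 0x92 0x23 0x46 0x8C

Derivation:
After byte 1 (0x9B): reg=0x97
Register before byte 2: 0x97
After XOR with byte 0xA3: 0x34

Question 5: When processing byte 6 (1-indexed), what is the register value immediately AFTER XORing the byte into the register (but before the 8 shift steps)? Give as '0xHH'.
Answer: 0x3A

Derivation:
Register before byte 6: 0x2B
Byte 6: 0x11
0x2B XOR 0x11 = 0x3A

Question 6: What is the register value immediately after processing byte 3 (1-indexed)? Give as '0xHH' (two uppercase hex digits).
After byte 1 (0x9B): reg=0x97
After byte 2 (0xA3): reg=0x8C
After byte 3 (0xE0): reg=0x03

Answer: 0x03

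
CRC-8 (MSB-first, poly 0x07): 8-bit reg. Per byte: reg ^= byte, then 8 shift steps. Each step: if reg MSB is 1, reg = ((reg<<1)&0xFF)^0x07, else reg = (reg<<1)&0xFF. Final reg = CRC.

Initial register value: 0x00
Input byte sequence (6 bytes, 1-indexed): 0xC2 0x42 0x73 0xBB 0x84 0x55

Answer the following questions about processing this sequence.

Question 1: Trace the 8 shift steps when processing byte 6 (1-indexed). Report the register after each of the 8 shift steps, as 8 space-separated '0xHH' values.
Answer: 0xDB 0xB1 0x65 0xCA 0x93 0x21 0x42 0x84

Derivation:
After byte 1 (0xC2): reg=0x40
After byte 2 (0x42): reg=0x0E
After byte 3 (0x73): reg=0x74
After byte 4 (0xBB): reg=0x63
After byte 5 (0x84): reg=0xBB
Register before byte 6: 0xBB
After XOR with byte 0x55: 0xEE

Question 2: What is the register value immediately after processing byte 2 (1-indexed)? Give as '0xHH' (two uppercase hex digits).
Answer: 0x0E

Derivation:
After byte 1 (0xC2): reg=0x40
After byte 2 (0x42): reg=0x0E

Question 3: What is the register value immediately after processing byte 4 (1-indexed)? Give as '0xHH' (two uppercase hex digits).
Answer: 0x63

Derivation:
After byte 1 (0xC2): reg=0x40
After byte 2 (0x42): reg=0x0E
After byte 3 (0x73): reg=0x74
After byte 4 (0xBB): reg=0x63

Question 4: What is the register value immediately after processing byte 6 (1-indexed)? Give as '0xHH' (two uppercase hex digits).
After byte 1 (0xC2): reg=0x40
After byte 2 (0x42): reg=0x0E
After byte 3 (0x73): reg=0x74
After byte 4 (0xBB): reg=0x63
After byte 5 (0x84): reg=0xBB
After byte 6 (0x55): reg=0x84

Answer: 0x84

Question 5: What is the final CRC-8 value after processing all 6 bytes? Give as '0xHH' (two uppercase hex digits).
Answer: 0x84

Derivation:
After byte 1 (0xC2): reg=0x40
After byte 2 (0x42): reg=0x0E
After byte 3 (0x73): reg=0x74
After byte 4 (0xBB): reg=0x63
After byte 5 (0x84): reg=0xBB
After byte 6 (0x55): reg=0x84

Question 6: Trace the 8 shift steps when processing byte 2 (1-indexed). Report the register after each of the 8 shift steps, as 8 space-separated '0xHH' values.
After byte 1 (0xC2): reg=0x40
Register before byte 2: 0x40
After XOR with byte 0x42: 0x02

Answer: 0x04 0x08 0x10 0x20 0x40 0x80 0x07 0x0E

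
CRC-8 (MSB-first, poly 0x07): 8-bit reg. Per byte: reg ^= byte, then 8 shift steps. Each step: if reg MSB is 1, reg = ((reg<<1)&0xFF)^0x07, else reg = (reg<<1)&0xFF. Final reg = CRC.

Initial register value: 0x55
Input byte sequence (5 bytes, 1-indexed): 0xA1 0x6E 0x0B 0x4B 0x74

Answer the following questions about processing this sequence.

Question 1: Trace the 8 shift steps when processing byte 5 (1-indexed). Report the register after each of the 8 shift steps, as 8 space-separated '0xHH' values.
After byte 1 (0xA1): reg=0xC2
After byte 2 (0x6E): reg=0x4D
After byte 3 (0x0B): reg=0xD5
After byte 4 (0x4B): reg=0xD3
Register before byte 5: 0xD3
After XOR with byte 0x74: 0xA7

Answer: 0x49 0x92 0x23 0x46 0x8C 0x1F 0x3E 0x7C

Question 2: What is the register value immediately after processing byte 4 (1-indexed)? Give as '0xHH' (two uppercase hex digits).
Answer: 0xD3

Derivation:
After byte 1 (0xA1): reg=0xC2
After byte 2 (0x6E): reg=0x4D
After byte 3 (0x0B): reg=0xD5
After byte 4 (0x4B): reg=0xD3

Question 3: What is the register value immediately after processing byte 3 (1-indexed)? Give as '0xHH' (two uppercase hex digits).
After byte 1 (0xA1): reg=0xC2
After byte 2 (0x6E): reg=0x4D
After byte 3 (0x0B): reg=0xD5

Answer: 0xD5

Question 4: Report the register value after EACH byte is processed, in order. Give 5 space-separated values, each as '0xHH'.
0xC2 0x4D 0xD5 0xD3 0x7C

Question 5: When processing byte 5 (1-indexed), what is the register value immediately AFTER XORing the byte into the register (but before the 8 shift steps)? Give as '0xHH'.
Answer: 0xA7

Derivation:
Register before byte 5: 0xD3
Byte 5: 0x74
0xD3 XOR 0x74 = 0xA7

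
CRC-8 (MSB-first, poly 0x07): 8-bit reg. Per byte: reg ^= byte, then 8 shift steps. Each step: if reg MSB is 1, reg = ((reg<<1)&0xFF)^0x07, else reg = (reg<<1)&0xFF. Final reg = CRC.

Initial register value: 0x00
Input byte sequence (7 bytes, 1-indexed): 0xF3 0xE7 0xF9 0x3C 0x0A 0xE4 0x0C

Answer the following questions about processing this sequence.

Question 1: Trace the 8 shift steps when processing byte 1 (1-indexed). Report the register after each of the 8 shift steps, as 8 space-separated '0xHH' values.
Register before byte 1: 0x00
After XOR with byte 0xF3: 0xF3

Answer: 0xE1 0xC5 0x8D 0x1D 0x3A 0x74 0xE8 0xD7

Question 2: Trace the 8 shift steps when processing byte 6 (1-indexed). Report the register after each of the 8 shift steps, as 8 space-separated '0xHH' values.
After byte 1 (0xF3): reg=0xD7
After byte 2 (0xE7): reg=0x90
After byte 3 (0xF9): reg=0x18
After byte 4 (0x3C): reg=0xFC
After byte 5 (0x0A): reg=0xCC
Register before byte 6: 0xCC
After XOR with byte 0xE4: 0x28

Answer: 0x50 0xA0 0x47 0x8E 0x1B 0x36 0x6C 0xD8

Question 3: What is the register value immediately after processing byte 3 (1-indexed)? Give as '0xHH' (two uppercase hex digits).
After byte 1 (0xF3): reg=0xD7
After byte 2 (0xE7): reg=0x90
After byte 3 (0xF9): reg=0x18

Answer: 0x18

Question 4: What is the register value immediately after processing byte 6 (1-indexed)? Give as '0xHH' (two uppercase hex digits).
After byte 1 (0xF3): reg=0xD7
After byte 2 (0xE7): reg=0x90
After byte 3 (0xF9): reg=0x18
After byte 4 (0x3C): reg=0xFC
After byte 5 (0x0A): reg=0xCC
After byte 6 (0xE4): reg=0xD8

Answer: 0xD8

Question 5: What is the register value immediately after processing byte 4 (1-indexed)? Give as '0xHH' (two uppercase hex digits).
Answer: 0xFC

Derivation:
After byte 1 (0xF3): reg=0xD7
After byte 2 (0xE7): reg=0x90
After byte 3 (0xF9): reg=0x18
After byte 4 (0x3C): reg=0xFC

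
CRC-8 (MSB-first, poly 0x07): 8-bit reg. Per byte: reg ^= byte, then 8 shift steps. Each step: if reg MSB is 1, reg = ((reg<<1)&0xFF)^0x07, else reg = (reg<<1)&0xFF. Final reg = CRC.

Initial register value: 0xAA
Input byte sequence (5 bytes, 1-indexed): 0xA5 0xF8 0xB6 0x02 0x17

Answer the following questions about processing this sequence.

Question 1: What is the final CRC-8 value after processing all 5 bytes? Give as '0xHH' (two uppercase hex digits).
Answer: 0x5B

Derivation:
After byte 1 (0xA5): reg=0x2D
After byte 2 (0xF8): reg=0x25
After byte 3 (0xB6): reg=0xF0
After byte 4 (0x02): reg=0xD0
After byte 5 (0x17): reg=0x5B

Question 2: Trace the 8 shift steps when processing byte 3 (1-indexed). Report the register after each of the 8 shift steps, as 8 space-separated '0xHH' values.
After byte 1 (0xA5): reg=0x2D
After byte 2 (0xF8): reg=0x25
Register before byte 3: 0x25
After XOR with byte 0xB6: 0x93

Answer: 0x21 0x42 0x84 0x0F 0x1E 0x3C 0x78 0xF0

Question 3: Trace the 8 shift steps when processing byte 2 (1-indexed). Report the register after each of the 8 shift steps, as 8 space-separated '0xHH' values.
Answer: 0xAD 0x5D 0xBA 0x73 0xE6 0xCB 0x91 0x25

Derivation:
After byte 1 (0xA5): reg=0x2D
Register before byte 2: 0x2D
After XOR with byte 0xF8: 0xD5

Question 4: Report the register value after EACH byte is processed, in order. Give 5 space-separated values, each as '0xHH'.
0x2D 0x25 0xF0 0xD0 0x5B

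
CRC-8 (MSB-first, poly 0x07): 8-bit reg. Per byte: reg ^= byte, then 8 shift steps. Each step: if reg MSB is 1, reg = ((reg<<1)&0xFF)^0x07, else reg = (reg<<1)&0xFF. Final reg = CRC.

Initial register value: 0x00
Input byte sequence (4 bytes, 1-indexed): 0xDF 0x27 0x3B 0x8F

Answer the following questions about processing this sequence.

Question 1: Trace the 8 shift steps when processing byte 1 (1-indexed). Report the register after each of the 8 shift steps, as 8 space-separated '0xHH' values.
Register before byte 1: 0x00
After XOR with byte 0xDF: 0xDF

Answer: 0xB9 0x75 0xEA 0xD3 0xA1 0x45 0x8A 0x13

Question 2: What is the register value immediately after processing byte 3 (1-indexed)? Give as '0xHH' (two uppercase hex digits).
Answer: 0x0C

Derivation:
After byte 1 (0xDF): reg=0x13
After byte 2 (0x27): reg=0x8C
After byte 3 (0x3B): reg=0x0C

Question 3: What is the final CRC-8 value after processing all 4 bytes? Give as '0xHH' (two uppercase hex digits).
Answer: 0x80

Derivation:
After byte 1 (0xDF): reg=0x13
After byte 2 (0x27): reg=0x8C
After byte 3 (0x3B): reg=0x0C
After byte 4 (0x8F): reg=0x80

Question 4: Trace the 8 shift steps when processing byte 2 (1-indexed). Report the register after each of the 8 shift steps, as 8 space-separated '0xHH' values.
Answer: 0x68 0xD0 0xA7 0x49 0x92 0x23 0x46 0x8C

Derivation:
After byte 1 (0xDF): reg=0x13
Register before byte 2: 0x13
After XOR with byte 0x27: 0x34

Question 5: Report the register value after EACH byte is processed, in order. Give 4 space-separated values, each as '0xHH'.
0x13 0x8C 0x0C 0x80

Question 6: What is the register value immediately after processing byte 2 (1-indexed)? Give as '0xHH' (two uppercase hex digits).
After byte 1 (0xDF): reg=0x13
After byte 2 (0x27): reg=0x8C

Answer: 0x8C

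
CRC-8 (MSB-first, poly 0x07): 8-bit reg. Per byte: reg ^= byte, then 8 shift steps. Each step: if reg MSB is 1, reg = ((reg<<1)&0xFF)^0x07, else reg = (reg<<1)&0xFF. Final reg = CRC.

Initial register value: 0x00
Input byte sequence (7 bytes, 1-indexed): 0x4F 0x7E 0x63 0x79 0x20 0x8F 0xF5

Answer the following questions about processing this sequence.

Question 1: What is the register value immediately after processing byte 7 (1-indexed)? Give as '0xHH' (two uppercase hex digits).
After byte 1 (0x4F): reg=0xEA
After byte 2 (0x7E): reg=0xE5
After byte 3 (0x63): reg=0x9B
After byte 4 (0x79): reg=0xA0
After byte 5 (0x20): reg=0x89
After byte 6 (0x8F): reg=0x12
After byte 7 (0xF5): reg=0xBB

Answer: 0xBB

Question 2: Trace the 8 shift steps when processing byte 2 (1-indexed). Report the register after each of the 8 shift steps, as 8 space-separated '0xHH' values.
After byte 1 (0x4F): reg=0xEA
Register before byte 2: 0xEA
After XOR with byte 0x7E: 0x94

Answer: 0x2F 0x5E 0xBC 0x7F 0xFE 0xFB 0xF1 0xE5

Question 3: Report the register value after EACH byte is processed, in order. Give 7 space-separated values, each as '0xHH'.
0xEA 0xE5 0x9B 0xA0 0x89 0x12 0xBB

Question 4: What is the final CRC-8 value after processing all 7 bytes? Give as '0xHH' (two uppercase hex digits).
After byte 1 (0x4F): reg=0xEA
After byte 2 (0x7E): reg=0xE5
After byte 3 (0x63): reg=0x9B
After byte 4 (0x79): reg=0xA0
After byte 5 (0x20): reg=0x89
After byte 6 (0x8F): reg=0x12
After byte 7 (0xF5): reg=0xBB

Answer: 0xBB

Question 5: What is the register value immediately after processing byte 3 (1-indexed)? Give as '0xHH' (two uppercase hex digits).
After byte 1 (0x4F): reg=0xEA
After byte 2 (0x7E): reg=0xE5
After byte 3 (0x63): reg=0x9B

Answer: 0x9B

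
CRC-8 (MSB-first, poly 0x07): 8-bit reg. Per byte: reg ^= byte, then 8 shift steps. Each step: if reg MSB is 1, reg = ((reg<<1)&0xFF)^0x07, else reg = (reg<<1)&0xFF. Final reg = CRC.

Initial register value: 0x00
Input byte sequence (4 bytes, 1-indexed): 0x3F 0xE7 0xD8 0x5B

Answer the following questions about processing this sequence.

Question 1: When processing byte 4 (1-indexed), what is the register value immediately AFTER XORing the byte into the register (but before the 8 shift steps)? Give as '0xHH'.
Register before byte 4: 0x88
Byte 4: 0x5B
0x88 XOR 0x5B = 0xD3

Answer: 0xD3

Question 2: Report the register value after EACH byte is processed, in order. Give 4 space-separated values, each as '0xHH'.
0xBD 0x81 0x88 0x37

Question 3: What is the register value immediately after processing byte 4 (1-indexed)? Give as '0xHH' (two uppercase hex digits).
Answer: 0x37

Derivation:
After byte 1 (0x3F): reg=0xBD
After byte 2 (0xE7): reg=0x81
After byte 3 (0xD8): reg=0x88
After byte 4 (0x5B): reg=0x37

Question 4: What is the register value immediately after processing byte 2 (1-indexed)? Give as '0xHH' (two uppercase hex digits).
After byte 1 (0x3F): reg=0xBD
After byte 2 (0xE7): reg=0x81

Answer: 0x81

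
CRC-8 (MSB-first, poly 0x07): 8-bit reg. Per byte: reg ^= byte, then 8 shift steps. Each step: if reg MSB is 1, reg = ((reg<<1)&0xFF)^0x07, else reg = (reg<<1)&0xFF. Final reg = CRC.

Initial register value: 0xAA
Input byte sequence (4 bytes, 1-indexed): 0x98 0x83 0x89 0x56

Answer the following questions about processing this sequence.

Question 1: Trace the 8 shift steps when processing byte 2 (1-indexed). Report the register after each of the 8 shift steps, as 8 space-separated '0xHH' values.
Answer: 0x3A 0x74 0xE8 0xD7 0xA9 0x55 0xAA 0x53

Derivation:
After byte 1 (0x98): reg=0x9E
Register before byte 2: 0x9E
After XOR with byte 0x83: 0x1D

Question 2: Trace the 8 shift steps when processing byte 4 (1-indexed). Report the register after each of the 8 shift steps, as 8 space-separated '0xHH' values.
After byte 1 (0x98): reg=0x9E
After byte 2 (0x83): reg=0x53
After byte 3 (0x89): reg=0x08
Register before byte 4: 0x08
After XOR with byte 0x56: 0x5E

Answer: 0xBC 0x7F 0xFE 0xFB 0xF1 0xE5 0xCD 0x9D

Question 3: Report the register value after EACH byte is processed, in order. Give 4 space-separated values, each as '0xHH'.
0x9E 0x53 0x08 0x9D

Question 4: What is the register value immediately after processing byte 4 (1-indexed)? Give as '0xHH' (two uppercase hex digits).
After byte 1 (0x98): reg=0x9E
After byte 2 (0x83): reg=0x53
After byte 3 (0x89): reg=0x08
After byte 4 (0x56): reg=0x9D

Answer: 0x9D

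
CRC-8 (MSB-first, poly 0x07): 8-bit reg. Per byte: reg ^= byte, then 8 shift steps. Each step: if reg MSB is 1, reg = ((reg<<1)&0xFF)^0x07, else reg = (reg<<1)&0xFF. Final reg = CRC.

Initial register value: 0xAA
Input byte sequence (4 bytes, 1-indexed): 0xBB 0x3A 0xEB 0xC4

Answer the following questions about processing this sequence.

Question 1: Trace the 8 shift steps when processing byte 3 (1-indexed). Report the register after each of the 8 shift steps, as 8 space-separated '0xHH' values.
Answer: 0x1E 0x3C 0x78 0xF0 0xE7 0xC9 0x95 0x2D

Derivation:
After byte 1 (0xBB): reg=0x77
After byte 2 (0x3A): reg=0xE4
Register before byte 3: 0xE4
After XOR with byte 0xEB: 0x0F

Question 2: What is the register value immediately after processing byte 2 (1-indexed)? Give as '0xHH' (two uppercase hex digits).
Answer: 0xE4

Derivation:
After byte 1 (0xBB): reg=0x77
After byte 2 (0x3A): reg=0xE4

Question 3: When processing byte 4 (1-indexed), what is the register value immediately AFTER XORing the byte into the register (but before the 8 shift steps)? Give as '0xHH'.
Register before byte 4: 0x2D
Byte 4: 0xC4
0x2D XOR 0xC4 = 0xE9

Answer: 0xE9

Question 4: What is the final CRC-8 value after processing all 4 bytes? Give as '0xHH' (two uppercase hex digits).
After byte 1 (0xBB): reg=0x77
After byte 2 (0x3A): reg=0xE4
After byte 3 (0xEB): reg=0x2D
After byte 4 (0xC4): reg=0x91

Answer: 0x91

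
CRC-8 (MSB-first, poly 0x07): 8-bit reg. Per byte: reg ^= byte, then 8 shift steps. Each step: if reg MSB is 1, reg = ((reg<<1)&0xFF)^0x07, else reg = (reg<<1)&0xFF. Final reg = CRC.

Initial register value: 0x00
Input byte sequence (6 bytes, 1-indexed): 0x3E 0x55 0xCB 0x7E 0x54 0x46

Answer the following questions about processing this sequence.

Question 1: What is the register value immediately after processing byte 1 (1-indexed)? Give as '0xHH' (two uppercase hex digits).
Answer: 0xBA

Derivation:
After byte 1 (0x3E): reg=0xBA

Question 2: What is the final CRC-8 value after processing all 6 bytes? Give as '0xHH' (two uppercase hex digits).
Answer: 0xED

Derivation:
After byte 1 (0x3E): reg=0xBA
After byte 2 (0x55): reg=0x83
After byte 3 (0xCB): reg=0xFF
After byte 4 (0x7E): reg=0x8E
After byte 5 (0x54): reg=0x08
After byte 6 (0x46): reg=0xED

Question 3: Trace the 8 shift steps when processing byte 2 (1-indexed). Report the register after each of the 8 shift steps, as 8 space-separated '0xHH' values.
After byte 1 (0x3E): reg=0xBA
Register before byte 2: 0xBA
After XOR with byte 0x55: 0xEF

Answer: 0xD9 0xB5 0x6D 0xDA 0xB3 0x61 0xC2 0x83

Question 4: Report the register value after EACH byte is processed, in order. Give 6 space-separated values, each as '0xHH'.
0xBA 0x83 0xFF 0x8E 0x08 0xED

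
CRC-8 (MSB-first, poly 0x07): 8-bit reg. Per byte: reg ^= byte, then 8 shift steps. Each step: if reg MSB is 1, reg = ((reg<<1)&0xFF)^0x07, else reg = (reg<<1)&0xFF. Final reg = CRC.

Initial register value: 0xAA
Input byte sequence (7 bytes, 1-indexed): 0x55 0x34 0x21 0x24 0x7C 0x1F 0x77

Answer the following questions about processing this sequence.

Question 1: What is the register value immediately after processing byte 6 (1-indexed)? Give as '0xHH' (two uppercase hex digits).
Answer: 0x45

Derivation:
After byte 1 (0x55): reg=0xF3
After byte 2 (0x34): reg=0x5B
After byte 3 (0x21): reg=0x61
After byte 4 (0x24): reg=0xDC
After byte 5 (0x7C): reg=0x69
After byte 6 (0x1F): reg=0x45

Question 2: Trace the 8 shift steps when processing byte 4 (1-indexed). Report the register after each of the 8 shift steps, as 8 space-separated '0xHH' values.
After byte 1 (0x55): reg=0xF3
After byte 2 (0x34): reg=0x5B
After byte 3 (0x21): reg=0x61
Register before byte 4: 0x61
After XOR with byte 0x24: 0x45

Answer: 0x8A 0x13 0x26 0x4C 0x98 0x37 0x6E 0xDC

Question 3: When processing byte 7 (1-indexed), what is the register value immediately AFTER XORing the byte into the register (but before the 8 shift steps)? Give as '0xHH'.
Answer: 0x32

Derivation:
Register before byte 7: 0x45
Byte 7: 0x77
0x45 XOR 0x77 = 0x32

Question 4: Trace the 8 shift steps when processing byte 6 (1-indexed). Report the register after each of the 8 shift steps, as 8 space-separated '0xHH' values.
Answer: 0xEC 0xDF 0xB9 0x75 0xEA 0xD3 0xA1 0x45

Derivation:
After byte 1 (0x55): reg=0xF3
After byte 2 (0x34): reg=0x5B
After byte 3 (0x21): reg=0x61
After byte 4 (0x24): reg=0xDC
After byte 5 (0x7C): reg=0x69
Register before byte 6: 0x69
After XOR with byte 0x1F: 0x76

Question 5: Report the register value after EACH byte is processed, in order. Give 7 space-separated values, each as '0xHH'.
0xF3 0x5B 0x61 0xDC 0x69 0x45 0x9E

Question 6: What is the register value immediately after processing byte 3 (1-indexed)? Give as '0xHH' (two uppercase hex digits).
After byte 1 (0x55): reg=0xF3
After byte 2 (0x34): reg=0x5B
After byte 3 (0x21): reg=0x61

Answer: 0x61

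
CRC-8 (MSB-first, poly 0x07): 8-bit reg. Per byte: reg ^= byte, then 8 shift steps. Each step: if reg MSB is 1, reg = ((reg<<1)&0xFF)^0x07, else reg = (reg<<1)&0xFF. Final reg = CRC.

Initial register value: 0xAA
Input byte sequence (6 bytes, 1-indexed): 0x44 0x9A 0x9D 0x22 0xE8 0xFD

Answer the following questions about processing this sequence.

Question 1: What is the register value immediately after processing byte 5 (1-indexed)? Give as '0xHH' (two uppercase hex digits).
Answer: 0x89

Derivation:
After byte 1 (0x44): reg=0x84
After byte 2 (0x9A): reg=0x5A
After byte 3 (0x9D): reg=0x5B
After byte 4 (0x22): reg=0x68
After byte 5 (0xE8): reg=0x89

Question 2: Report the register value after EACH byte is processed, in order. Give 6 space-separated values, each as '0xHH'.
0x84 0x5A 0x5B 0x68 0x89 0x4B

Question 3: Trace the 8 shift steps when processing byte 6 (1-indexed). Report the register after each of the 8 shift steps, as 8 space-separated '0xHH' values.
After byte 1 (0x44): reg=0x84
After byte 2 (0x9A): reg=0x5A
After byte 3 (0x9D): reg=0x5B
After byte 4 (0x22): reg=0x68
After byte 5 (0xE8): reg=0x89
Register before byte 6: 0x89
After XOR with byte 0xFD: 0x74

Answer: 0xE8 0xD7 0xA9 0x55 0xAA 0x53 0xA6 0x4B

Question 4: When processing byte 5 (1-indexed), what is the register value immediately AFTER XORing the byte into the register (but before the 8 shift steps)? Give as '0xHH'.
Answer: 0x80

Derivation:
Register before byte 5: 0x68
Byte 5: 0xE8
0x68 XOR 0xE8 = 0x80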